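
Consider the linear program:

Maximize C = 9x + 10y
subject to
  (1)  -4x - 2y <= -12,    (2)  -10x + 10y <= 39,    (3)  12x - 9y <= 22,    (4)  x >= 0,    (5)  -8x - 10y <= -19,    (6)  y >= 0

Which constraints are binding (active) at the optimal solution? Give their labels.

(2) and (3)

Vertices and C = 9x + 10y:
  (7/10, 23/5) → C = 523/10
  (38/15, 14/15) → C = 482/15
  (571/30, 344/15) → C = 12019/30

The maximum is at (571/30, 344/15). Substituting into each constraint, equality holds for (2) and (3); the remaining constraints have slack.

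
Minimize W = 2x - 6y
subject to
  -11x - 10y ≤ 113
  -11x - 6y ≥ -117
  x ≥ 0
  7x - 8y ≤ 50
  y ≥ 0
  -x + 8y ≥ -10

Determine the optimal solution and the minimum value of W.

Corner points and W = 2x - 6y:
  (0, 39/2) → W = -117
  (618/65, 269/130) → W = 33/5
  (0, 0) → W = 0
  (50/7, 0) → W = 100/7

The optimum lies where -11x - 6y = -117 and x = 0.
Solving simultaneously gives x = 0, y = 39/2.

x = 0, y = 39/2, minimum W = -117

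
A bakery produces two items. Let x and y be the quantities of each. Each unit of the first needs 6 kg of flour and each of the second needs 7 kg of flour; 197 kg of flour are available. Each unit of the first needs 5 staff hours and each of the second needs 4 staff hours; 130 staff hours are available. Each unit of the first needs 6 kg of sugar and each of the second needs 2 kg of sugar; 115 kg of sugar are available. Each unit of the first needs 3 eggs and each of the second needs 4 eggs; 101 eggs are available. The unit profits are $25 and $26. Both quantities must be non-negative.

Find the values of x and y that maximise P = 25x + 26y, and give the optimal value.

x = 43/3, y = 29/2, maximum P = 2206/3

Vertices and P = 25x + 26y:
  (0, 0) → P = 0
  (0, 101/4) → P = 1313/2
  (115/6, 0) → P = 2875/6
  (43/3, 29/2) → P = 2206/3

The optimum lies where 6x + 2y = 115 and 3x + 4y = 101.
Solving simultaneously gives x = 43/3, y = 29/2.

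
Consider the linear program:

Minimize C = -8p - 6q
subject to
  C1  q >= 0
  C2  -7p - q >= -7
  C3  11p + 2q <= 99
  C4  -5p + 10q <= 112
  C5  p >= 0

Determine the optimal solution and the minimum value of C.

Corner points and C = -8p - 6q:
  (1, 0) → C = -8
  (0, 0) → C = 0
  (0, 7) → C = -42

The optimum lies where -7p - q = -7 and p = 0.
Solving simultaneously gives p = 0, q = 7.

p = 0, q = 7, minimum C = -42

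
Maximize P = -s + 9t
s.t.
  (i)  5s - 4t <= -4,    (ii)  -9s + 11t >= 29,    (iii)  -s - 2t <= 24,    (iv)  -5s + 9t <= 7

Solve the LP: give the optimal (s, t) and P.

s = -92/13, t = -41/13, maximum P = -277/13

Vertices and P = -s + 9t:
  (-322/29, -187/29) → P = -1361/29
  (-92/13, -41/13) → P = -277/13
  (-230/19, -113/19) → P = -787/19

The optimum lies where -9s + 11t = 29 and -5s + 9t = 7.
Solving simultaneously gives s = -92/13, t = -41/13.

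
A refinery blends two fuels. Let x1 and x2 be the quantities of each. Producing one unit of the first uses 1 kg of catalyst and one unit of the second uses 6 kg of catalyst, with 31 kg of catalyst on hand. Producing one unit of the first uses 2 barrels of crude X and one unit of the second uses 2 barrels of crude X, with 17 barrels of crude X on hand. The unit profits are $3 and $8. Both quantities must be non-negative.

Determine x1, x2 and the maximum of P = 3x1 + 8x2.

Extreme points and P = 3x1 + 8x2:
  (0, 0) → P = 0
  (0, 31/6) → P = 124/3
  (17/2, 0) → P = 51/2
  (4, 9/2) → P = 48

x1 = 4, x2 = 9/2, maximum P = 48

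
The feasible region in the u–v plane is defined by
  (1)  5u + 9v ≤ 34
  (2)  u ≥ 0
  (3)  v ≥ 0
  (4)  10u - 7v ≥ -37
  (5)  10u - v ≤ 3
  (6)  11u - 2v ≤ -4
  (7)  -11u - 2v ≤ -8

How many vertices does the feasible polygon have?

3

Of the 21 pairwise boundary intersections, those satisfying every inequality are:
  (32/109, 394/109)
  (4/89, 334/89)
  (2/11, 3)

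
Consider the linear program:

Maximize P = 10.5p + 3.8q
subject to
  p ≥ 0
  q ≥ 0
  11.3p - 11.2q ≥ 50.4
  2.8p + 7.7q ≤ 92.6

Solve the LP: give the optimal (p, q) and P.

Extreme points and P = 10.5p + 3.8q:
  (504/113, 0) → P = 5292/113
  (463/14, 0) → P = 1389/4
  (20360/1691, 90526/11837) → P = 9202294/59185

At the optimal vertex, q = 0 and 2.8p + 7.7q = 92.6.
Solving simultaneously gives p = 463/14, q = 0.

p = 463/14, q = 0, maximum P = 1389/4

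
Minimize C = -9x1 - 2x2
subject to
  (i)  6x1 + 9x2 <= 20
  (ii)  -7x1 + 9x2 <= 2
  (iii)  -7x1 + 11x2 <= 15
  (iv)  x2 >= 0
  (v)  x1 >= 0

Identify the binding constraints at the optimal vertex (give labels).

(i) and (iv)

Vertices and C = -9x1 - 2x2:
  (18/13, 152/117) → C = -1762/117
  (10/3, 0) → C = -30
  (0, 2/9) → C = -4/9
  (0, 0) → C = 0

The minimum is at (10/3, 0). Substituting into each constraint, equality holds for (i) and (iv); the remaining constraints have slack.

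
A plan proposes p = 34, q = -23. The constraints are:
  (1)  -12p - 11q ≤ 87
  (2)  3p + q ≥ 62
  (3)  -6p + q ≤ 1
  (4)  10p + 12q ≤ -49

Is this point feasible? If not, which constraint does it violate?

not feasible — violates (4)

Constraint (4): 10p + 12q = 64, which is not ≤ -49. All other constraints are satisfied.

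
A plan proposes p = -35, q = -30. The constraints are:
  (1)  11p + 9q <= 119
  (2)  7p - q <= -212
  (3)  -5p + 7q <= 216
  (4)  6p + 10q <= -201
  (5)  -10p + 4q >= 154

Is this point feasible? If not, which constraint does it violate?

feasible

(1): -655 ≤ 119 ✓
(2): -215 ≤ -212 ✓
(3): -35 ≤ 216 ✓
(4): -510 ≤ -201 ✓
(5): 230 ≥ 154 ✓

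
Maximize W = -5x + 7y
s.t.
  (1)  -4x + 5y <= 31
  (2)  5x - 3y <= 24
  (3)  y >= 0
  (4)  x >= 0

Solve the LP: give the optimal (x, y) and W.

Extreme points and W = -5x + 7y:
  (213/13, 251/13) → W = 692/13
  (0, 31/5) → W = 217/5
  (24/5, 0) → W = -24
  (0, 0) → W = 0

At the optimal vertex, -4x + 5y = 31 and 5x - 3y = 24.
Solving simultaneously gives x = 213/13, y = 251/13.

x = 213/13, y = 251/13, maximum W = 692/13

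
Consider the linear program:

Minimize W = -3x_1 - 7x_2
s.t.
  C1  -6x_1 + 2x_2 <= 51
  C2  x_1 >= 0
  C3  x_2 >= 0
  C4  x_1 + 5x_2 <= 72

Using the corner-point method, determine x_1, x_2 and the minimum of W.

x_1 = 72, x_2 = 0, minimum W = -216

Corner points and W = -3x_1 - 7x_2:
  (0, 0) → W = 0
  (0, 72/5) → W = -504/5
  (72, 0) → W = -216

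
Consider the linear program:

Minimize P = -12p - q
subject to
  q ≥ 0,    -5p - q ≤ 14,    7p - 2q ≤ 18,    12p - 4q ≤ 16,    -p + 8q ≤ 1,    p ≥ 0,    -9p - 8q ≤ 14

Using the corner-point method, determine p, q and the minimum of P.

p = 33/23, q = 7/23, minimum P = -403/23

The binding constraints are 12p - 4q = 16 and -p + 8q = 1.
Solving simultaneously gives p = 33/23, q = 7/23.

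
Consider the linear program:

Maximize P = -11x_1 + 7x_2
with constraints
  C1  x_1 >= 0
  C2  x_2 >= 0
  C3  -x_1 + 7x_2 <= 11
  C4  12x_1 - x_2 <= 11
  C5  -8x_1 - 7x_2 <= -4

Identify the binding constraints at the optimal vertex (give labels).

Corner points and P = -11x_1 + 7x_2:
  (0, 11/7) → P = 11
  (0, 4/7) → P = 4
  (11/12, 0) → P = -121/12
  (1/2, 0) → P = -11/2
  (88/83, 143/83) → P = 33/83

The maximum is at (0, 11/7). Substituting into each constraint, equality holds for C1 and C3; the remaining constraints have slack.

C1 and C3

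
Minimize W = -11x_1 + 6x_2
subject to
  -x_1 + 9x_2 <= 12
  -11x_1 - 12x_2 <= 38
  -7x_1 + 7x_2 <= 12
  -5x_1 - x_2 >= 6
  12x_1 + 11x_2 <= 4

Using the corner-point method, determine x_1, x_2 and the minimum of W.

x_1 = -34/49, x_2 = -124/49, minimum W = -370/49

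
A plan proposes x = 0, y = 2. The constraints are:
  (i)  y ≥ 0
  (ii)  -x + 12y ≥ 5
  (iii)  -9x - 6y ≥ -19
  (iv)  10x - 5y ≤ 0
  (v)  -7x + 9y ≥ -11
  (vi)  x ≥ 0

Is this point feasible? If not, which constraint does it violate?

feasible

(i): 2 ≥ 0 ✓
(ii): 24 ≥ 5 ✓
(iii): -12 ≥ -19 ✓
(iv): -10 ≤ 0 ✓
(v): 18 ≥ -11 ✓
(vi): 0 ≥ 0 ✓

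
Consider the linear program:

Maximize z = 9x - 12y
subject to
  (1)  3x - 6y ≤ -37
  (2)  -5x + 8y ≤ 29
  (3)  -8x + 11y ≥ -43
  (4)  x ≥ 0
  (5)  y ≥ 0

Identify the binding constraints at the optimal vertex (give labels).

(2) and (3)

Extreme points and z = 9x - 12y:
  (61/3, 49/3) → z = -13
  (133/3, 85/3) → z = 59
  (221/3, 149/3) → z = 67

The maximum is at (221/3, 149/3). Substituting into each constraint, equality holds for (2) and (3); the remaining constraints have slack.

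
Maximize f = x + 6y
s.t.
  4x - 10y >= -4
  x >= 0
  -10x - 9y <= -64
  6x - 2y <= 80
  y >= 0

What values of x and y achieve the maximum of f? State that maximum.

Extreme points and f = x + 6y:
  (151/34, 37/17) → f = 35/2
  (202/13, 86/13) → f = 718/13
  (32/5, 0) → f = 32/5
  (40/3, 0) → f = 40/3

At the optimal vertex, 4x - 10y = -4 and 6x - 2y = 80.
Solving simultaneously gives x = 202/13, y = 86/13.

x = 202/13, y = 86/13, maximum f = 718/13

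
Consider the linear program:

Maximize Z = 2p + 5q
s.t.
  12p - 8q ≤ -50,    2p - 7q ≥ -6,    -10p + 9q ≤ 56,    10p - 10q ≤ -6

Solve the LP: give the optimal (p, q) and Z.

p = -151/34, q = -7/17, maximum Z = -186/17

Vertices and Z = 2p + 5q:
  (-151/34, -7/17) → Z = -186/17
  (-113/10, -107/10) → Z = -761/10
  (-13/2, -1) → Z = -18
  (-253/5, -50) → Z = -1756/5

At the optimal vertex, 12p - 8q = -50 and 2p - 7q = -6.
Solving simultaneously gives p = -151/34, q = -7/17.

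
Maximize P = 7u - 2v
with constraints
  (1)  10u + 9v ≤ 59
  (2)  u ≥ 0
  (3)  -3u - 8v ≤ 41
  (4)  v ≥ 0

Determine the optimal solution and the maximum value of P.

u = 59/10, v = 0, maximum P = 413/10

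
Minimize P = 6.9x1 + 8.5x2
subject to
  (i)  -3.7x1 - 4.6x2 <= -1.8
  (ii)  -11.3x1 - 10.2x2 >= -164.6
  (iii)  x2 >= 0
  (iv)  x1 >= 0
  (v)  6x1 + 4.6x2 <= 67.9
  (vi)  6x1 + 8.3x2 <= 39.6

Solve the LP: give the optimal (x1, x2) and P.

Feasible corners and P = 6.9x1 + 8.5x2:
  (18/37, 0) → P = 621/185
  (0, 9/23) → P = 153/46
  (33/5, 0) → P = 2277/50
  (0, 396/83) → P = 3366/83

The binding constraints are -3.7x1 - 4.6x2 = -1.8 and x1 = 0.
Solving simultaneously gives x1 = 0, x2 = 9/23.

x1 = 0, x2 = 9/23, minimum P = 153/46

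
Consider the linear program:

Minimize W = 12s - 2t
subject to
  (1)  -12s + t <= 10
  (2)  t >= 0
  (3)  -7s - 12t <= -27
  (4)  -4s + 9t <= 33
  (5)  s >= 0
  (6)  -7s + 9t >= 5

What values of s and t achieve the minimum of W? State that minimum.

s = 0, t = 11/3, minimum W = -22/3

Corner points and W = 12s - 2t:
  (0, 9/4) → W = -9/2
  (61/49, 32/21) → W = 1748/147
  (0, 11/3) → W = -22/3
  (28/3, 211/27) → W = 2602/27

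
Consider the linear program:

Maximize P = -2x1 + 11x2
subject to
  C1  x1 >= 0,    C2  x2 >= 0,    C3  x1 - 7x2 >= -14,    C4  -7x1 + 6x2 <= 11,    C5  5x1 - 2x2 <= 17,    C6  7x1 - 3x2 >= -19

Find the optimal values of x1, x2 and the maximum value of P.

x1 = 7/43, x2 = 87/43, maximum P = 943/43

Extreme points and P = -2x1 + 11x2:
  (0, 0) → P = 0
  (0, 11/6) → P = 121/6
  (17/5, 0) → P = -34/5
  (7/43, 87/43) → P = 943/43
  (49/11, 29/11) → P = 221/11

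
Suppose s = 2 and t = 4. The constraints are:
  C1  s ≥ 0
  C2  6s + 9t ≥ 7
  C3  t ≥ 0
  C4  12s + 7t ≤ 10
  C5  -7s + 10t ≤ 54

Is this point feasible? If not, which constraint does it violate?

Constraint C4: 12s + 7t = 52, which is not ≤ 10. All other constraints are satisfied.

not feasible — violates C4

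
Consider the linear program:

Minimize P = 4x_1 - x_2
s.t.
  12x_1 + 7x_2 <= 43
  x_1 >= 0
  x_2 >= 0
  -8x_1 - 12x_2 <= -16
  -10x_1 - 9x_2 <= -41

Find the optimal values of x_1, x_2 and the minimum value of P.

Vertices and P = 4x_1 - x_2:
  (0, 43/7) → P = -43/7
  (50/19, 31/19) → P = 169/19
  (0, 41/9) → P = -41/9

The binding constraints are 12x_1 + 7x_2 = 43 and x_1 = 0.
Solving simultaneously gives x_1 = 0, x_2 = 43/7.

x_1 = 0, x_2 = 43/7, minimum P = -43/7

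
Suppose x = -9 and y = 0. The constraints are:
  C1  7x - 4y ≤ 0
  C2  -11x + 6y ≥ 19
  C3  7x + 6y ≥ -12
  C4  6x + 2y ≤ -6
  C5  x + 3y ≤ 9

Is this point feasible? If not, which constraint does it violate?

Constraint C3: 7x + 6y = -63, which is not ≥ -12. All other constraints are satisfied.

not feasible — violates C3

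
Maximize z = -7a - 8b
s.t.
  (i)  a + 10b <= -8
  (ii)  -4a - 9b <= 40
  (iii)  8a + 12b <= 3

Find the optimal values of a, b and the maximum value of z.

Vertices and z = -7a - 8b:
  (-328/31, 8/31) → z = 72
  (63/34, -67/68) → z = -173/34
  (169/8, -83/6) → z = -893/24

a = -328/31, b = 8/31, maximum z = 72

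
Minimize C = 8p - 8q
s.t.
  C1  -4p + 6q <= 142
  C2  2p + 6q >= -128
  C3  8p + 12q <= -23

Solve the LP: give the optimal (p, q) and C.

Corner points and C = 8p - 8q:
  (-45, -19/3) → C = -928/3
  (-307/16, 87/8) → C = -481/2
  (233/4, -163/4) → C = 792

p = -45, q = -19/3, minimum C = -928/3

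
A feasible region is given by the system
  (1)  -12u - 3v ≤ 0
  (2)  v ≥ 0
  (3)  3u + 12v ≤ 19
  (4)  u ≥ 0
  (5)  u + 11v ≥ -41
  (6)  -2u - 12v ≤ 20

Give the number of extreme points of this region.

3

Intersecting each pair of boundary lines and keeping only the points that satisfy every inequality leaves:
  (0, 0)
  (19/3, 0)
  (0, 19/12)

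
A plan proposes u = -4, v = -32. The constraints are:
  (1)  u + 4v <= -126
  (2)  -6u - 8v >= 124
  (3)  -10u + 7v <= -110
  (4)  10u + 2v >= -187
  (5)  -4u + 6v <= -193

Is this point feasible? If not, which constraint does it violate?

Constraint (5): -4u + 6v = -176, which is not ≤ -193. All other constraints are satisfied.

not feasible — violates (5)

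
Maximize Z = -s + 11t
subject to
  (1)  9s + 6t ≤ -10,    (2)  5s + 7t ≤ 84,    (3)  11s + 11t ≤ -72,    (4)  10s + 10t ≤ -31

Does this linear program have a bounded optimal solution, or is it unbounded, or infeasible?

unbounded

From the feasible point (322/33, -538/33), moving in the direction (-7, 5) keeps every constraint satisfied while Z increases without bound.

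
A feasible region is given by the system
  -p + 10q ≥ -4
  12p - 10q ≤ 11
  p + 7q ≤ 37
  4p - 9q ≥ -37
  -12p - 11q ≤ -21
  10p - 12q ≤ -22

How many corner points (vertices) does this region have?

Pairwise boundary intersections that survive every other constraint:
  (2, 5)
  (145/41, 196/41)
  (-109/76, 66/19)
  (5/127, 237/127)

4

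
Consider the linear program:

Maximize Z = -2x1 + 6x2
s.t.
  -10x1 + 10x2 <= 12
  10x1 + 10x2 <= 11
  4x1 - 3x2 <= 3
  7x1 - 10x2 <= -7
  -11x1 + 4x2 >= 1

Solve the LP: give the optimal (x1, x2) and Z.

x1 = -1/20, x2 = 23/20, maximum Z = 7

Extreme points and Z = -2x1 + 6x2:
  (-1/20, 23/20) → Z = 7
  (-5/3, -7/15) → Z = 8/15
  (17/75, 131/150) → Z = 359/75
  (9/41, 35/41) → Z = 192/41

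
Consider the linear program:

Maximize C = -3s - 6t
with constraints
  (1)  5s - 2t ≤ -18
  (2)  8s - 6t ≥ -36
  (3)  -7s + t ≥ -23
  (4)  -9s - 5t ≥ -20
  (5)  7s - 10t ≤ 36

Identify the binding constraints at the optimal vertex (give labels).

(2) and (5)

Feasible corners and C = -3s - 6t:
  (-18/7, 18/7) → C = -54/7
  (-7, -17/2) → C = 72
  (-288/19, -270/19) → C = 2484/19

The maximum is at (-288/19, -270/19). Substituting into each constraint, equality holds for (2) and (5); the remaining constraints have slack.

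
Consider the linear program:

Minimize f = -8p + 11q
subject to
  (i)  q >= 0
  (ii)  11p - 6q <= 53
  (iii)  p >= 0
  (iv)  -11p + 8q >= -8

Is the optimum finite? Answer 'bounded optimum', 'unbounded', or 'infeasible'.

bounded optimum

Feasible corners and f = -8p + 11q:
  (0, 0) → f = 0
  (8/11, 0) → f = -64/11
  (188/11, 45/2) → f = 2437/22
The feasible region has finitely many vertices and no improving ray; the minimum is -64/11 at (8/11, 0).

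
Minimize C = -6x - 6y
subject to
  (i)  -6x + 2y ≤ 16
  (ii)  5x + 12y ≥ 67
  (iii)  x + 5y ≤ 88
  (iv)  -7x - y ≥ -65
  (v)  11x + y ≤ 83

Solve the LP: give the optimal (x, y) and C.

Vertices and C = -6x - 6y:
  (-29/41, 241/41) → C = -1272/41
  (3, 17) → C = -120
  (929/127, 322/127) → C = -7506/127
  (109/18, 295/18) → C = -404/3

x = 109/18, y = 295/18, minimum C = -404/3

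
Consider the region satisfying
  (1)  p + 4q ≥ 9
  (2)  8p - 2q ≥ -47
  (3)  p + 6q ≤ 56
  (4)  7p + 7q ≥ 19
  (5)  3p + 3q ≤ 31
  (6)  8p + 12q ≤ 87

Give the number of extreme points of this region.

Pairwise boundary intersections that survive every other constraint:
  (13/21, 44/21)
  (97/9, -4/9)
  (-291/70, 481/70)
  (-195/56, 67/7)
  (37/4, 13/12)

5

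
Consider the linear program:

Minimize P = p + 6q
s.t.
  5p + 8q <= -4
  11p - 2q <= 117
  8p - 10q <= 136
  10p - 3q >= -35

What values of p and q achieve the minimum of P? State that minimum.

p = -379/38, q = -410/19, minimum P = -5299/38

Corner points and P = p + 6q:
  (524/57, -356/57) → P = -1612/57
  (-292/95, 27/19) → P = 518/95
  (-379/38, -410/19) → P = -5299/38

At the optimal vertex, 8p - 10q = 136 and 10p - 3q = -35.
Solving simultaneously gives p = -379/38, q = -410/19.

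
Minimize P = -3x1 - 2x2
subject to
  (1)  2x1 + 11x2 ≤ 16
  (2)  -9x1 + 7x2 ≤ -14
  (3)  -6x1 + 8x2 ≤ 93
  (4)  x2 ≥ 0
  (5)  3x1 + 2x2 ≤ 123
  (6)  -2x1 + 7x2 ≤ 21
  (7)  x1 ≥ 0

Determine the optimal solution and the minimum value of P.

Vertices and P = -3x1 - 2x2:
  (266/113, 116/113) → P = -1030/113
  (8, 0) → P = -24
  (14/9, 0) → P = -14/3

The optimum lies where 2x1 + 11x2 = 16 and x2 = 0.
Solving simultaneously gives x1 = 8, x2 = 0.

x1 = 8, x2 = 0, minimum P = -24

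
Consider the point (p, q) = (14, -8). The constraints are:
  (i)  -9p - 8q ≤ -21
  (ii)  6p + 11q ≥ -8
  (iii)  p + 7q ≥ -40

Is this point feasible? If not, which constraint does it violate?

not feasible — violates (iii)

Constraint (iii): p + 7q = -42, which is not ≥ -40. All other constraints are satisfied.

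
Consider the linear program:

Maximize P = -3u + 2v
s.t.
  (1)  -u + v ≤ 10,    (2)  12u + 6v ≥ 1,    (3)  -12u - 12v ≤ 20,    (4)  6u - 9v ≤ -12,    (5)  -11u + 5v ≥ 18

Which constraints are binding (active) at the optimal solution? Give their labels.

Extreme points and P = -3u + 2v:
  (-59/18, 121/18) → P = 419/18
  (16/3, 46/3) → P = 44/3
  (-103/126, 227/126) → P = 109/18

The maximum is at (-59/18, 121/18). Substituting into each constraint, equality holds for (1) and (2); the remaining constraints have slack.

(1) and (2)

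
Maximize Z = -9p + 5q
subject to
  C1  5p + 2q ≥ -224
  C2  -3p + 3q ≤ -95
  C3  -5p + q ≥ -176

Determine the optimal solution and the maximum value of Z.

p = -482/21, q = -1147/21, maximum Z = -1397/21

Extreme points and Z = -9p + 5q:
  (-482/21, -1147/21) → Z = -1397/21
  (128/15, -400/3) → Z = -11152/15
  (433/12, 53/12) → Z = -908/3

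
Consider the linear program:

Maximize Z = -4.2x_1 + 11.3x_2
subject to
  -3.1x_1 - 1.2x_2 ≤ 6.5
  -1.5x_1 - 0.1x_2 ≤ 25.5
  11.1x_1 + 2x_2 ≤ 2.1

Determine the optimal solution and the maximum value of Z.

x_1 = -569/21, x_2 = 1060/7, maximum Z = 63873/35

Feasible corners and Z = -4.2x_1 + 11.3x_2:
  (-2995/149, 6930/149) → Z = 90888/149
  (194/89, -3933/356) → Z = -477021/3560
  (-569/21, 1060/7) → Z = 63873/35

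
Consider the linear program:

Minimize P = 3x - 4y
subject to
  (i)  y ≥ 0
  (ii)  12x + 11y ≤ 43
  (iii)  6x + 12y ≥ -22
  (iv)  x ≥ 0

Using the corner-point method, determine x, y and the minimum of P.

Vertices and P = 3x - 4y:
  (43/12, 0) → P = 43/4
  (0, 0) → P = 0
  (0, 43/11) → P = -172/11

x = 0, y = 43/11, minimum P = -172/11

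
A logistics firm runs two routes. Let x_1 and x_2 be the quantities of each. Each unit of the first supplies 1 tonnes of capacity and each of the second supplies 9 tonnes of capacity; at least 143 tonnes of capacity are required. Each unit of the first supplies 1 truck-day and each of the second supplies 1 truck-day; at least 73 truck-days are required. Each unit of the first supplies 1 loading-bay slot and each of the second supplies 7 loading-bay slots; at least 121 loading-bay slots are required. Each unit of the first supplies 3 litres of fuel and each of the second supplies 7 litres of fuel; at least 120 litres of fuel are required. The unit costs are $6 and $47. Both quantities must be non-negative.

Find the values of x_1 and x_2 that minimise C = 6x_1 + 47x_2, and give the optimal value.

Feasible corners and C = 6x_1 + 47x_2:
  (0, 73) → C = 3431
  (143, 0) → C = 858
  (257/4, 35/4) → C = 3187/4
The feasible region is unbounded (it extends along (0, 1), (1, 0)), but C strictly increases along every unbounded feasible direction, so there is no improving ray and the minimum is attained at a vertex.

At the optimal vertex, x_1 + 9x_2 = 143 and x_1 + x_2 = 73.
Solving simultaneously gives x_1 = 257/4, x_2 = 35/4.

x_1 = 257/4, x_2 = 35/4, minimum C = 3187/4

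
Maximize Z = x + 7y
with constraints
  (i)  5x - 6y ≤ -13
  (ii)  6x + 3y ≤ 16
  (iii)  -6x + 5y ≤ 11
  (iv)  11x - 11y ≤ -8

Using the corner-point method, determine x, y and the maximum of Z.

Vertices and Z = x + 7y:
  (19/17, 158/51) → Z = 1163/51
  (-1/11, 23/11) → Z = 160/11
  (47/48, 27/8) → Z = 1181/48

The optimum lies where 6x + 3y = 16 and -6x + 5y = 11.
Solving simultaneously gives x = 47/48, y = 27/8.

x = 47/48, y = 27/8, maximum Z = 1181/48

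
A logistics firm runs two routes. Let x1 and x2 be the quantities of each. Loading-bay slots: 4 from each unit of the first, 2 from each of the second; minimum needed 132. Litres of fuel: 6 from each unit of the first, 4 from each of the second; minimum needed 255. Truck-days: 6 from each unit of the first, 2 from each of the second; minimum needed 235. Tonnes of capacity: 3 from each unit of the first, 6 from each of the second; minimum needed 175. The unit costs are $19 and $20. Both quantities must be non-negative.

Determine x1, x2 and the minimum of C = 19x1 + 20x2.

x1 = 106/3, x2 = 23/2, minimum C = 2704/3

Corner points and C = 19x1 + 20x2:
  (0, 235/2) → C = 2350
  (175/3, 0) → C = 3325/3
  (106/3, 23/2) → C = 2704/3
The feasible region is unbounded (it extends along (0, 1), (1, 0)), but C strictly increases along every unbounded feasible direction, so there is no improving ray and the minimum is attained at a vertex.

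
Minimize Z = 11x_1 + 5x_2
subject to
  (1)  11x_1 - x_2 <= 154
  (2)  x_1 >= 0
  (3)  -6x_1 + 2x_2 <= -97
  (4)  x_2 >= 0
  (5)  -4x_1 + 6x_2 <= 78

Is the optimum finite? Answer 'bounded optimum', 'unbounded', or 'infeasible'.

The boundaries 11x_1 - x_2 = 154 and x_1 = 0 meet at (0, -154), but that point violates x_2 ≥ 0. Every candidate vertex is excluded by some other constraint, so the feasible region is empty.

infeasible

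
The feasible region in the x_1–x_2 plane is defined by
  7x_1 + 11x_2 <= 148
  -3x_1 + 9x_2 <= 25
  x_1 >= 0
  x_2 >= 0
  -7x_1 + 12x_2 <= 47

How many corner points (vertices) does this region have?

The feasible vertices (each the meet of two boundaries and inside every other half-plane) are:
  (1057/96, 619/96)
  (148/7, 0)
  (0, 25/9)
  (0, 0)

4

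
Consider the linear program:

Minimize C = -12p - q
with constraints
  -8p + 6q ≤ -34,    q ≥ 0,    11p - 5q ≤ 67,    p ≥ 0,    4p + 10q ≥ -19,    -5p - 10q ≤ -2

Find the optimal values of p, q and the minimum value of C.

p = 116/13, q = 81/13, minimum C = -1473/13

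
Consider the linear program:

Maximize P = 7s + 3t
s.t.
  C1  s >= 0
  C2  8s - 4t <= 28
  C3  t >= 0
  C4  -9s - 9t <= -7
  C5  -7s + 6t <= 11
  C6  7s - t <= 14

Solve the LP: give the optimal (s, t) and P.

Extreme points and P = 7s + 3t:
  (0, 7/9) → P = 7/3
  (0, 11/6) → P = 11/2
  (7/9, 0) → P = 49/9
  (2, 0) → P = 14
  (19/7, 5) → P = 34

At the optimal vertex, -7s + 6t = 11 and 7s - t = 14.
Solving simultaneously gives s = 19/7, t = 5.

s = 19/7, t = 5, maximum P = 34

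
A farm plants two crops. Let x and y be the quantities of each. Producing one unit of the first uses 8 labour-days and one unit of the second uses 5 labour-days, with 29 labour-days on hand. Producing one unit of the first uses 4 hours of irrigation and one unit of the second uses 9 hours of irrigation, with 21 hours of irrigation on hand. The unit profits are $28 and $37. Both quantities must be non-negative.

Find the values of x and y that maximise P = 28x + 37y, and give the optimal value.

Feasible corners and P = 28x + 37y:
  (0, 0) → P = 0
  (0, 7/3) → P = 259/3
  (29/8, 0) → P = 203/2
  (3, 1) → P = 121

x = 3, y = 1, maximum P = 121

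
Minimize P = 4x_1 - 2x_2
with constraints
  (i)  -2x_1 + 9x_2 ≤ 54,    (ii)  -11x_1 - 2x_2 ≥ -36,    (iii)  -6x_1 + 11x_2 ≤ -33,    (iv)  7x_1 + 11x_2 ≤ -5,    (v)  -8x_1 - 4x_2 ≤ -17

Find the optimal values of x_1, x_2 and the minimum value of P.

Corner points and P = 4x_1 - 2x_2:
  (406/107, -307/107) → P = 2238/107
  (55/14, -101/28) → P = 321/14
  (69/20, -53/20) → P = 191/10

At the optimal vertex, 7x_1 + 11x_2 = -5 and -8x_1 - 4x_2 = -17.
Solving simultaneously gives x_1 = 69/20, x_2 = -53/20.

x_1 = 69/20, x_2 = -53/20, minimum P = 191/10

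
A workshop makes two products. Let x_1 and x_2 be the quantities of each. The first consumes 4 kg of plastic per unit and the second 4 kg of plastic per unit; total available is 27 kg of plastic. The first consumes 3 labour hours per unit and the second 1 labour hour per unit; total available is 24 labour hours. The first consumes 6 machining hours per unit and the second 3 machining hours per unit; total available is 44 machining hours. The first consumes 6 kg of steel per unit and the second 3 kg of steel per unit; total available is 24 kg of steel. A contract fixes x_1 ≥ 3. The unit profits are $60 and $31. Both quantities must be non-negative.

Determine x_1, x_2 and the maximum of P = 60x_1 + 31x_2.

x_1 = 3, x_2 = 2, maximum P = 242

Vertices and P = 60x_1 + 31x_2:
  (4, 0) → P = 240
  (3, 0) → P = 180
  (3, 2) → P = 242

The optimum lies where 6x_1 + 3x_2 = 24 and x_1 = 3.
Solving simultaneously gives x_1 = 3, x_2 = 2.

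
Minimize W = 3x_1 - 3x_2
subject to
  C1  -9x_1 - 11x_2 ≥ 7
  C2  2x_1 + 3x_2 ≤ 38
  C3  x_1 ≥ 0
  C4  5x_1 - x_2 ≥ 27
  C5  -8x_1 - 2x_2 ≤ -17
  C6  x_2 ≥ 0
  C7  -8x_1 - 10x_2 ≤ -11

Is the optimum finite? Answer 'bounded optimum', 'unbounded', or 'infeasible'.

infeasible

The boundaries 2x_1 + 3x_2 = 38 and 5x_1 - x_2 = 27 meet at (7, 8), but that point violates -9x_1 - 11x_2 ≥ 7. Every candidate vertex is excluded by some other constraint, so the feasible region is empty.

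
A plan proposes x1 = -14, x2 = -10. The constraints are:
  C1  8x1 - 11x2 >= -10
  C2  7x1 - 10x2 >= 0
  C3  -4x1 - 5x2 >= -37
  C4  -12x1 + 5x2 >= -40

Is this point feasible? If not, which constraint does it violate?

feasible

C1: -2 ≥ -10 ✓
C2: 2 ≥ 0 ✓
C3: 106 ≥ -37 ✓
C4: 118 ≥ -40 ✓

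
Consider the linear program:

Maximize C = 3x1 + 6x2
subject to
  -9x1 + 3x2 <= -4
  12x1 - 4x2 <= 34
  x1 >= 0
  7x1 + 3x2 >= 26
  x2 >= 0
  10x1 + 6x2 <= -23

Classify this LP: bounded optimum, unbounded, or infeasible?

infeasible

The boundaries -9x1 + 3x2 = -4 and 7x1 + 3x2 = 26 meet at (15/8, 103/24), but that point violates 10x1 + 6x2 ≤ -23. Every candidate vertex is excluded by some other constraint, so the feasible region is empty.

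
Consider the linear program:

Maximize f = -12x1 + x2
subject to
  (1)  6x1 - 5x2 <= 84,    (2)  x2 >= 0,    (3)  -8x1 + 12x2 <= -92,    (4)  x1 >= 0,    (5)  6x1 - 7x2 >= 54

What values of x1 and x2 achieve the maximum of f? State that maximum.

Extreme points and f = -12x1 + x2:
  (14, 0) → f = -168
  (137/8, 15/4) → f = -807/4
  (23/2, 0) → f = -138

x1 = 23/2, x2 = 0, maximum f = -138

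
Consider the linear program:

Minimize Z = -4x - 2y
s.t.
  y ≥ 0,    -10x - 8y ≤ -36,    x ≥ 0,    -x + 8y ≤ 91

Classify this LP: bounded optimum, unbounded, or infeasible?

unbounded

From the feasible point (18/5, 0), moving in the direction (8, 1) keeps every constraint satisfied while Z decreases without bound.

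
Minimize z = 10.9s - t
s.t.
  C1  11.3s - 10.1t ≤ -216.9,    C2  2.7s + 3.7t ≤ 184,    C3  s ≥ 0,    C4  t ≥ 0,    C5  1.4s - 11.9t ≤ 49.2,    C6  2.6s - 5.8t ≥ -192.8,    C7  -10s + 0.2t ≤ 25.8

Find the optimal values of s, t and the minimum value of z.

Feasible corners and z = 10.9s - t:
  (105587/6908, 266483/6908) → z = 8844153/69080
  (0, 2169/101) → z = -2169/101
  (4423/316, 12487/316) → z = 357237/3160
  (0, 964/29) → z = -964/29

At the optimal vertex, s = 0 and 2.6s - 5.8t = -192.8.
Solving simultaneously gives s = 0, t = 964/29.

s = 0, t = 964/29, minimum z = -964/29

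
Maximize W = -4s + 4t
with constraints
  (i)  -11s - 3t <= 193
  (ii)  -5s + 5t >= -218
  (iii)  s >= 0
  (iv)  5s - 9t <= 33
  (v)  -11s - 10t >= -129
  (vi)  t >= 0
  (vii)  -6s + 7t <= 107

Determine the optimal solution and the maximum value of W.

s = 0, t = 129/10, maximum W = 258/5

Vertices and W = -4s + 4t:
  (0, 129/10) → W = 258/5
  (0, 0) → W = 0
  (1491/149, 282/149) → W = -4836/149
  (33/5, 0) → W = -132/5

The optimum lies where s = 0 and -11s - 10t = -129.
Solving simultaneously gives s = 0, t = 129/10.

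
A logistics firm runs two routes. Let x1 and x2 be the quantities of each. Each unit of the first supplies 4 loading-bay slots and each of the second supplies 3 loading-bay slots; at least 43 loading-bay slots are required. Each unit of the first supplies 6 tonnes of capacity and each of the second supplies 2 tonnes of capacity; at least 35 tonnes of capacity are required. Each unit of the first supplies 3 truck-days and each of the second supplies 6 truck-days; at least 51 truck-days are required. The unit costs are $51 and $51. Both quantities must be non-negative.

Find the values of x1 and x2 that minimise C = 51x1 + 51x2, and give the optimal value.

x1 = 7, x2 = 5, minimum C = 612

Extreme points and C = 51x1 + 51x2:
  (0, 35/2) → C = 1785/2
  (17, 0) → C = 867
  (19/10, 59/5) → C = 6987/10
  (7, 5) → C = 612
The feasible region is unbounded (it extends along (0, 1), (1, 0)), but C strictly increases along every unbounded feasible direction, so there is no improving ray and the minimum is attained at a vertex.

The optimum lies where 4x1 + 3x2 = 43 and 3x1 + 6x2 = 51.
Solving simultaneously gives x1 = 7, x2 = 5.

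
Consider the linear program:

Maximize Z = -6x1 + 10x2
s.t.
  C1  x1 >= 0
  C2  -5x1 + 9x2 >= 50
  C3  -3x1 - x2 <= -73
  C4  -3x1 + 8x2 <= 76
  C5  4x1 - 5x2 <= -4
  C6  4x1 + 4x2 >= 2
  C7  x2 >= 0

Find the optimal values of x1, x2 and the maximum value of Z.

x1 = 508/27, x2 = 149/9, maximum Z = 158/3

Feasible corners and Z = -6x1 + 10x2:
  (607/32, 515/32) → Z = 377/8
  (214/11, 180/11) → Z = 516/11
  (508/27, 149/9) → Z = 158/3
  (348/17, 292/17) → Z = 832/17

At the optimal vertex, -3x1 - x2 = -73 and -3x1 + 8x2 = 76.
Solving simultaneously gives x1 = 508/27, x2 = 149/9.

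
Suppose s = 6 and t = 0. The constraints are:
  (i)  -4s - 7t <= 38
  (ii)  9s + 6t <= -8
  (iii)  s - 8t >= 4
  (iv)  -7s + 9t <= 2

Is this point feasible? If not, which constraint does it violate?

not feasible — violates (ii)

Constraint (ii): 9s + 6t = 54, which is not ≤ -8. All other constraints are satisfied.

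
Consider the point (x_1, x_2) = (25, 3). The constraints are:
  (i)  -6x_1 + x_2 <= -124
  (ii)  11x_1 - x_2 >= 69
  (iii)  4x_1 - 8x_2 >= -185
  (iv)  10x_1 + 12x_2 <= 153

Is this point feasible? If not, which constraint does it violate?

Constraint (iv): 10x_1 + 12x_2 = 286, which is not ≤ 153. All other constraints are satisfied.

not feasible — violates (iv)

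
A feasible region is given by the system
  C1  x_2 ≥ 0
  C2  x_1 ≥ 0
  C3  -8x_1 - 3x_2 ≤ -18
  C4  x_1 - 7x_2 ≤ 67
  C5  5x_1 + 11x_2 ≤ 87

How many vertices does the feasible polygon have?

Intersecting each pair of boundary lines and keeping only the points that satisfy every inequality leaves:
  (9/4, 0)
  (87/5, 0)
  (0, 6)
  (0, 87/11)

4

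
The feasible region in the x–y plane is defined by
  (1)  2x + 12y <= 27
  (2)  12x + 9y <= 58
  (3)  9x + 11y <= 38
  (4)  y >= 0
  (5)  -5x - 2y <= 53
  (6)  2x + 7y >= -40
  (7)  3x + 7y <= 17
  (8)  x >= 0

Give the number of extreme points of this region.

Of the 28 pairwise boundary intersections, those satisfying every inequality are:
  (15/22, 47/22)
  (0, 9/4)
  (38/9, 0)
  (79/30, 13/10)
  (0, 0)

5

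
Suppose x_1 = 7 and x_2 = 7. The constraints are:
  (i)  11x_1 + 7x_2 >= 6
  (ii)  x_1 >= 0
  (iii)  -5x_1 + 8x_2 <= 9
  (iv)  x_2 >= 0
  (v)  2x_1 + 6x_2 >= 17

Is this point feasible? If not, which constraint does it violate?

Constraint (iii): -5x_1 + 8x_2 = 21, which is not ≤ 9. All other constraints are satisfied.

not feasible — violates (iii)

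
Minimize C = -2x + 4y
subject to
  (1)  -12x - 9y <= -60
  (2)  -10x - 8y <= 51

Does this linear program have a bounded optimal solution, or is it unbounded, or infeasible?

From the feasible point (313/2, -202), moving in the direction (8, -10) keeps every constraint satisfied while C decreases without bound.

unbounded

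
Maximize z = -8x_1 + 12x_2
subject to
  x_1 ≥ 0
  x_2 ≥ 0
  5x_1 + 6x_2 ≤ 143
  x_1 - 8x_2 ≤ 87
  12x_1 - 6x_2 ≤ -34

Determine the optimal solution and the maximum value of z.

x_1 = 0, x_2 = 143/6, maximum z = 286

Corner points and z = -8x_1 + 12x_2:
  (0, 143/6) → z = 286
  (0, 17/3) → z = 68
  (109/17, 943/51) → z = 2900/17

The binding constraints are x_1 = 0 and 5x_1 + 6x_2 = 143.
Solving simultaneously gives x_1 = 0, x_2 = 143/6.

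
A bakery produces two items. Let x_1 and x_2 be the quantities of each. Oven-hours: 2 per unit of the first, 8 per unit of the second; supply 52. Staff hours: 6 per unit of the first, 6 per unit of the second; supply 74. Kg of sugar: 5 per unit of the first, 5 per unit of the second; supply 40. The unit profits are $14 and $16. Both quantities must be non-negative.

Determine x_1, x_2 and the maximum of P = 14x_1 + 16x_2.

x_1 = 2, x_2 = 6, maximum P = 124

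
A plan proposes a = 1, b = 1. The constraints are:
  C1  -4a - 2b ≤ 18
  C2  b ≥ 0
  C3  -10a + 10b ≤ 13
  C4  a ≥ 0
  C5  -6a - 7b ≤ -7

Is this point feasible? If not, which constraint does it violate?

feasible

C1: -6 ≤ 18 ✓
C2: 1 ≥ 0 ✓
C3: 0 ≤ 13 ✓
C4: 1 ≥ 0 ✓
C5: -13 ≤ -7 ✓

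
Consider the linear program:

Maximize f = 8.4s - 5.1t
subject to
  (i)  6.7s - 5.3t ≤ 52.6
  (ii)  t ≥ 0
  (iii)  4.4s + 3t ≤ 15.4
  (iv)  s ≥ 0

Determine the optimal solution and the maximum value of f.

Vertices and f = 8.4s - 5.1t:
  (7/2, 0) → f = 147/5
  (0, 0) → f = 0
  (0, 77/15) → f = -1309/50

At the optimal vertex, t = 0 and 4.4s + 3t = 15.4.
Solving simultaneously gives s = 7/2, t = 0.

s = 3.5, t = 0, maximum f = 29.4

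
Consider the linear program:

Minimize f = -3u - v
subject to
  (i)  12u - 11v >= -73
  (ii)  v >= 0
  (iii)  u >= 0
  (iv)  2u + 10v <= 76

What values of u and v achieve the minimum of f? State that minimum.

Feasible corners and f = -3u - v:
  (0, 73/11) → f = -73/11
  (53/71, 529/71) → f = -688/71
  (0, 0) → f = 0
  (38, 0) → f = -114

The binding constraints are v = 0 and 2u + 10v = 76.
Solving simultaneously gives u = 38, v = 0.

u = 38, v = 0, minimum f = -114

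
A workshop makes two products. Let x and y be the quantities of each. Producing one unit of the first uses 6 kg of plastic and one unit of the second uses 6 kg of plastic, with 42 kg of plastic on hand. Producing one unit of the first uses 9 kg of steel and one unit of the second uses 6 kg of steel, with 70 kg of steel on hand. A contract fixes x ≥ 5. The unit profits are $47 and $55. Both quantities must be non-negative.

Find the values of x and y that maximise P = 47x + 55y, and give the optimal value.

x = 5, y = 2, maximum P = 345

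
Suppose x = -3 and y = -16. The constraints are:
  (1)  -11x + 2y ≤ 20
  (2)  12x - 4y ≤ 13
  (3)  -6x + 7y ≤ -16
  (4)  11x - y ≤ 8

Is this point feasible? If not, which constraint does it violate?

Constraint (2): 12x - 4y = 28, which is not ≤ 13. All other constraints are satisfied.

not feasible — violates (2)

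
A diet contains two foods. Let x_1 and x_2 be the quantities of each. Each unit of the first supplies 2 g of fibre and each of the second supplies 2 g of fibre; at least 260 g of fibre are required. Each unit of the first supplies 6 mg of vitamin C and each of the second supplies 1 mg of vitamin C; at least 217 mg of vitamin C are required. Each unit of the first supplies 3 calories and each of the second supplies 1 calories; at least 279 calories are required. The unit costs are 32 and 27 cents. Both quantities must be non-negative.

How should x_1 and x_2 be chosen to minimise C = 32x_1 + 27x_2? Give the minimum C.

x_1 = 149/2, x_2 = 111/2, minimum C = 7765/2

Extreme points and C = 32x_1 + 27x_2:
  (0, 279) → C = 7533
  (130, 0) → C = 4160
  (149/2, 111/2) → C = 7765/2
The feasible region is unbounded (it extends along (0, 1), (1, 0)), but C strictly increases along every unbounded feasible direction, so there is no improving ray and the minimum is attained at a vertex.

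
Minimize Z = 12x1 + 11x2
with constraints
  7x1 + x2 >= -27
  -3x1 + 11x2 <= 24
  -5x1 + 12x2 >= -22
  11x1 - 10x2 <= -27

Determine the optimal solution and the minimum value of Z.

x1 = -11/3, x2 = -4/3, minimum Z = -176/3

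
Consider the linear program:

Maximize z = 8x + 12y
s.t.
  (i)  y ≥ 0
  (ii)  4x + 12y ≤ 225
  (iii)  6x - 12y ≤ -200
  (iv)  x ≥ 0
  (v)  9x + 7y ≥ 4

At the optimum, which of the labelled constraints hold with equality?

Corner points and z = 8x + 12y:
  (5/2, 215/12) → z = 235
  (0, 75/4) → z = 225
  (0, 50/3) → z = 200

The maximum is at (5/2, 215/12). Substituting into each constraint, equality holds for (ii) and (iii); the remaining constraints have slack.

(ii) and (iii)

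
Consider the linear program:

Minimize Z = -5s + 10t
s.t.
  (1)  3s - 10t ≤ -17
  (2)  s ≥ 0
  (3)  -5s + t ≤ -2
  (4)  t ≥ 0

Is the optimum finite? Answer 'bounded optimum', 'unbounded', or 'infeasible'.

From the feasible point (37/47, 91/47), moving in the direction (10, 3) keeps every constraint satisfied while Z decreases without bound.

unbounded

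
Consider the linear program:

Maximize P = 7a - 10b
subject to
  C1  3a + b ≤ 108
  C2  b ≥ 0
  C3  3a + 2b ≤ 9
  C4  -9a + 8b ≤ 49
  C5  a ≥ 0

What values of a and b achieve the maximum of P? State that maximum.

a = 3, b = 0, maximum P = 21

At the optimal vertex, b = 0 and 3a + 2b = 9.
Solving simultaneously gives a = 3, b = 0.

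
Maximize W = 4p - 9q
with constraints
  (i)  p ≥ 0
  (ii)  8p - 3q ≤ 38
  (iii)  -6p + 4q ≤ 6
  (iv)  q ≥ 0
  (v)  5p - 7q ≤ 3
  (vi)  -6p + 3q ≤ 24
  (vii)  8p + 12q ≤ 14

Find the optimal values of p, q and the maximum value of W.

p = 3/5, q = 0, maximum W = 12/5

Feasible corners and W = 4p - 9q:
  (0, 0) → W = 0
  (0, 7/6) → W = -21/2
  (3/5, 0) → W = 12/5
  (67/58, 23/58) → W = 61/58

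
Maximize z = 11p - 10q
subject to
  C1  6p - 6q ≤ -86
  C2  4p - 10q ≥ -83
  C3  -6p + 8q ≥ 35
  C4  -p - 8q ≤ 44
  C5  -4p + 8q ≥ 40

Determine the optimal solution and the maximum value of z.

p = -181/18, q = 77/18, maximum z = -2761/18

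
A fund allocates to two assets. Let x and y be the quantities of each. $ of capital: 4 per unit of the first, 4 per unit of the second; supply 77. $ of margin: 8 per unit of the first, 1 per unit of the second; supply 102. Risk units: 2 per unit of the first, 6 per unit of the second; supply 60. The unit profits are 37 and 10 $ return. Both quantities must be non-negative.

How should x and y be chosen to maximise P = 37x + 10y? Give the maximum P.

x = 12, y = 6, maximum P = 504

Extreme points and P = 37x + 10y:
  (0, 0) → P = 0
  (0, 10) → P = 100
  (51/4, 0) → P = 1887/4
  (12, 6) → P = 504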